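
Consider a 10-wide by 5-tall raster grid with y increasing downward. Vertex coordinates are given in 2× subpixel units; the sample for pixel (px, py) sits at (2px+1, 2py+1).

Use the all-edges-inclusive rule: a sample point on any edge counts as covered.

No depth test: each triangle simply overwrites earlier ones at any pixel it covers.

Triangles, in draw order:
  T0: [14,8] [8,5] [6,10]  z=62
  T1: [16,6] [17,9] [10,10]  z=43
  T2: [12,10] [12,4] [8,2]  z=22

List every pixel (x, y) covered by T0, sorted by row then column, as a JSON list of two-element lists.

T0:
  2·area = 36  (B↔C swapped to make it positive)
  edge (14, 8)→(6, 10): d=(-8,2) inclusive
  edge (6, 10)→(8, 5): d=(2,-5) inclusive
  edge (8, 5)→(14, 8): d=(6,3) inclusive
    (4,3)@(9, 7): e=[18,9,9] → #
    (5,3)@(11, 7): e=[14,19,3] → #
    (6,3)@(13, 7): e=[10,29,-3] → ·
    (3,4)@(7, 9): e=[6,3,27] → #
    (5,4)@(11, 9): e=[-2,23,15] → ·
  covered (4 px):
    · · · · · · · · · ·
    · · · · · · · · · ·
    · · · · · · · · · ·
    · · · · # # · · · ·
    · · · # # · · · · ·
T1:
  2·area = 22
  edge (16, 6)→(17, 9): d=(1,3) inclusive
  edge (17, 9)→(10, 10): d=(-7,1) inclusive
  edge (10, 10)→(16, 6): d=(6,-4) inclusive
    (7,1)@(15, 3): e=[0,44,-22] → ·  [on edge]
    (7,3)@(15, 7): e=[4,16,2] → #
    (8,3)@(17, 7): e=[-2,14,10] → ·
    (6,4)@(13, 9): e=[12,4,6] → #
    (8,4)@(17, 9): e=[0,0,22] → #  [on edge]
    (9,4)@(19, 9): e=[-6,-2,30] → ·
  covered (4 px):
    · · · · · · · · · ·
    · · · · · · · · · ·
    · · · · · · · · · ·
    · · · · · · · # · ·
    · · · · · · # # # ·
T2:
  2·area = 24  (B↔C swapped to make it positive)
  edge (12, 10)→(8, 2): d=(-4,-8) inclusive
  edge (8, 2)→(12, 4): d=(4,2) inclusive
  edge (12, 4)→(12, 10): d=(0,6) inclusive
    (4,1)@(9, 3): e=[4,2,18] → #
    (5,1)@(11, 3): e=[20,-2,6] → ·
    (4,2)@(9, 5): e=[-4,10,18] → ·
    (5,2)@(11, 5): e=[12,6,6] → #
    (6,2)@(13, 5): e=[28,2,-6] → ·
    (5,3)@(11, 7): e=[4,14,6] → #
    (6,3)@(13, 7): e=[20,10,-6] → ·
    (5,4)@(11, 9): e=[-4,22,6] → ·
  covered (3 px):
    · · · · · · · · · ·
    · · · · # · · · · ·
    · · · · · # · · · ·
    · · · · · # · · · ·
    · · · · · · · · · ·

Result: [[4,3],[5,3],[3,4],[4,4]]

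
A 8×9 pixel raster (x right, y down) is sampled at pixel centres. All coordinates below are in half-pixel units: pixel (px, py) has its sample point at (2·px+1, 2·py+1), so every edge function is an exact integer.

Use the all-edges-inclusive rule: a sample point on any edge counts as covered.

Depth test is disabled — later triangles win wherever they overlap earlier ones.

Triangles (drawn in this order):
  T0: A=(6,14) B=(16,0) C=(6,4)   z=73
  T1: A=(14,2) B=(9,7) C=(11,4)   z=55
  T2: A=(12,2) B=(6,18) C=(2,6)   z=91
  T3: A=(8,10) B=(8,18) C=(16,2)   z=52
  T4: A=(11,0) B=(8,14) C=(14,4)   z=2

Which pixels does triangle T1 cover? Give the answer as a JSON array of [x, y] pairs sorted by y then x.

T0:
  2·area = 100  (B↔C swapped to make it positive)
  edge (6, 14)→(6, 4): d=(0,-10) inclusive
  edge (6, 4)→(16, 0): d=(10,-4) inclusive
  edge (16, 0)→(6, 14): d=(-10,14) inclusive
    (7,0)@(15, 1): e=[90,6,4] → █
    (4,1)@(9, 3): e=[30,2,68] → █
    (5,1)@(11, 3): e=[50,10,40] → █
    (6,1)@(13, 3): e=[70,18,12] → █
    (7,1)@(15, 3): e=[90,26,-16] → ·
    (3,2)@(7, 5): e=[10,14,76] → █
    (6,2)@(13, 5): e=[70,38,-8] → ·
    (3,3)@(7, 7): e=[10,34,56] → █
    (5,3)@(11, 7): e=[50,50,0] → █  [on edge]
    (6,3)@(13, 7): e=[70,58,-28] → ·
    (3,4)@(7, 9): e=[10,54,36] → █
    (5,4)@(11, 9): e=[50,70,-20] → ·
  covered (13 px):
    · · · · · · · █
    · · · · █ █ █ ·
    · · · █ █ █ · ·
    · · · █ █ █ · ·
    · · · █ █ · · ·
    · · · █ · · · ·
    · · · · · · · ·
    · · · · · · · ·
    · · · · · · · ·
T1:
  2·area = 5
  edge (14, 2)→(9, 7): d=(-5,5) inclusive
  edge (9, 7)→(11, 4): d=(2,-3) inclusive
  edge (11, 4)→(14, 2): d=(3,-2) inclusive
    (6,0)@(13, 1): e=[10,0,-5] → ·  [on edge]
    (7,0)@(15, 1): e=[0,6,-1] → ·  [on edge]
    (6,1)@(13, 3): e=[0,4,1] → █  [on edge]
    (7,1)@(15, 3): e=[-10,10,5] → ·
    (5,2)@(11, 5): e=[0,2,3] → █  [on edge]
    (6,2)@(13, 5): e=[-10,8,7] → ·
    (4,3)@(9, 7): e=[0,0,5] → █  [on edge]
    (5,3)@(11, 7): e=[-10,6,9] → ·
    (3,4)@(7, 9): e=[0,-2,7] → ·  [on edge]
    (4,4)@(9, 9): e=[-10,4,11] → ·
    (2,5)@(5, 11): e=[0,-4,9] → ·  [on edge]
    (1,6)@(3, 13): e=[0,-6,11] → ·  [on edge]
    (2,6)@(5, 13): e=[-10,0,15] → ·  [on edge]
    (0,7)@(1, 15): e=[0,-8,13] → ·  [on edge]
  covered (3 px):
    · · · · · · · ·
    · · · · · · █ ·
    · · · · · █ · ·
    · · · · █ · · ·
    · · · · · · · ·
    · · · · · · · ·
    · · · · · · · ·
    · · · · · · · ·
    · · · · · · · ·
T2:
  2·area = 136
  edge (12, 2)→(6, 18): d=(-6,16) inclusive
  edge (6, 18)→(2, 6): d=(-4,-12) inclusive
  edge (2, 6)→(12, 2): d=(10,-4) inclusive
    (0,1)@(1, 3): e=[170,0,-34] → ·  [on edge]
    (5,1)@(11, 3): e=[10,120,6] → █
    (6,1)@(13, 3): e=[-22,144,14] → ·
    (2,2)@(5, 5): e=[94,40,2] → █
    (3,2)@(7, 5): e=[62,64,10] → █
    (4,2)@(9, 5): e=[30,88,18] → █
    (5,2)@(11, 5): e=[-2,112,26] → ·
    (1,3)@(3, 7): e=[114,8,14] → █
    (5,3)@(11, 7): e=[-14,104,46] → ·
    (1,4)@(3, 9): e=[102,0,34] → █  [on edge]
    (5,4)@(11, 9): e=[-26,96,66] → ·
    (1,5)@(3, 11): e=[90,-8,54] → ·
    (2,7)@(5, 15): e=[34,0,102] → █  [on edge]
  covered (18 px):
    · · · · · · · ·
    · · · · · █ · ·
    · · █ █ █ · · ·
    · █ █ █ █ · · ·
    · █ █ █ █ · · ·
    · · █ █ · · · ·
    · · █ █ · · · ·
    · · █ █ · · · ·
    · · · · · · · ·
T3:
  2·area = 64  (B↔C swapped to make it positive)
  edge (8, 10)→(16, 2): d=(8,-8) inclusive
  edge (16, 2)→(8, 18): d=(-8,16) inclusive
  edge (8, 18)→(8, 10): d=(0,-8) inclusive
    (7,1)@(15, 3): e=[0,8,56] → █  [on edge]
    (6,2)@(13, 5): e=[0,24,40] → █  [on edge]
    (7,2)@(15, 5): e=[16,-8,56] → ·
    (5,3)@(11, 7): e=[0,40,24] → █  [on edge]
    (7,3)@(15, 7): e=[32,-24,56] → ·
    (4,4)@(9, 9): e=[0,56,8] → █  [on edge]
    (6,4)@(13, 9): e=[32,-8,40] → ·
    (3,5)@(7, 11): e=[0,72,-8] → ·  [on edge]
    (4,5)@(9, 11): e=[16,40,8] → █
    (6,5)@(13, 11): e=[48,-24,40] → ·
    (2,6)@(5, 13): e=[0,88,-24] → ·  [on edge]
    (4,6)@(9, 13): e=[32,24,8] → █
    (1,7)@(3, 15): e=[0,104,-40] → ·  [on edge]
    (0,8)@(1, 17): e=[0,120,-56] → ·  [on edge]
  covered (10 px):
    · · · · · · · ·
    · · · · · · · █
    · · · · · · █ ·
    · · · · · █ █ ·
    · · · · █ █ · ·
    · · · · █ █ · ·
    · · · · █ · · ·
    · · · · █ · · ·
    · · · · · · · ·
T4:
  2·area = 54  (B↔C swapped to make it positive)
  edge (11, 0)→(14, 4): d=(3,4) inclusive
  edge (14, 4)→(8, 14): d=(-6,10) inclusive
  edge (8, 14)→(11, 0): d=(3,-14) inclusive
    (5,0)@(11, 1): e=[3,48,3] → █
    (6,0)@(13, 1): e=[-5,28,31] → ·
    (5,1)@(11, 3): e=[9,36,9] → █
    (6,1)@(13, 3): e=[1,16,37] → █
    (7,1)@(15, 3): e=[-7,-4,65] → ·
    (5,2)@(11, 5): e=[15,24,15] → █
    (7,2)@(15, 5): e=[-1,-16,71] → ·
    (5,3)@(11, 7): e=[21,12,21] → █
    (6,3)@(13, 7): e=[13,-8,49] → ·
    (5,4)@(11, 9): e=[27,0,27] → █  [on edge]
    (6,4)@(13, 9): e=[19,-20,55] → ·
    (4,5)@(9, 11): e=[41,8,5] → █
  covered (8 px):
    · · · · · █ · ·
    · · · · · █ █ ·
    · · · · · █ █ ·
    · · · · · █ · ·
    · · · · · █ · ·
    · · · · █ · · ·
    · · · · · · · ·
    · · · · · · · ·
    · · · · · · · ·

Final: [[6,1],[5,2],[4,3]]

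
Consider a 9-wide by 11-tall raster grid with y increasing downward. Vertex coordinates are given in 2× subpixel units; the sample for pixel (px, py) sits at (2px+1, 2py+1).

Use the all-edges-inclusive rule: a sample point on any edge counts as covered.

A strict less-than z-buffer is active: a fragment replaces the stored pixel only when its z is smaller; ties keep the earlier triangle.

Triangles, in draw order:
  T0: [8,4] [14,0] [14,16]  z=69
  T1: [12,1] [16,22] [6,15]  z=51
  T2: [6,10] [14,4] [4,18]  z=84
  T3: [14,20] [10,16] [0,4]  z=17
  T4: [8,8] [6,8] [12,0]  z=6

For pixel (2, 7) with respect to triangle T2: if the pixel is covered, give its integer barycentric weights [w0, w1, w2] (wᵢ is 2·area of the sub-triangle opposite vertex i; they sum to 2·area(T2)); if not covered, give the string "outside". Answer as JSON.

T0:
  2·area = 96
  edge (8, 4)→(14, 0): d=(6,-4) inclusive
  edge (14, 0)→(14, 16): d=(0,16) inclusive
  edge (14, 16)→(8, 4): d=(-6,-12) inclusive
    (6,0)@(13, 1): e=[2,16,78] → █
    (7,0)@(15, 1): e=[10,-16,102] → ·
    (5,1)@(11, 3): e=[6,48,42] → █
    (7,1)@(15, 3): e=[22,-16,90] → ·
    (4,2)@(9, 5): e=[10,80,6] → █
    (7,2)@(15, 5): e=[34,-16,78] → ·
    (4,3)@(9, 7): e=[22,80,-6] → ·
    (5,3)@(11, 7): e=[30,48,18] → █
    (7,3)@(15, 7): e=[46,-16,66] → ·
    (5,4)@(11, 9): e=[42,48,6] → █
    (7,4)@(15, 9): e=[58,-16,54] → ·
    (5,5)@(11, 11): e=[54,48,-6] → ·
  covered (12 px):
    · · · · · · █ · ·
    · · · · · █ █ · ·
    · · · · █ █ █ · ·
    · · · · · █ █ · ·
    · · · · · █ █ · ·
    · · · · · · █ · ·
    · · · · · · █ · ·
    · · · · · · · · ·
    · · · · · · · · ·
    · · · · · · · · ·
    · · · · · · · · ·
T1:
  2·area = 182
  edge (12, 1)→(16, 22): d=(4,21) inclusive
  edge (16, 22)→(6, 15): d=(-10,-7) inclusive
  edge (6, 15)→(12, 1): d=(6,-14) inclusive
    (5,2)@(11, 5): e=[37,135,10] → █
    (6,2)@(13, 5): e=[-5,149,38] → ·
    (5,3)@(11, 7): e=[45,115,22] → █
    (6,3)@(13, 7): e=[3,129,50] → █
    (7,3)@(15, 7): e=[-39,143,78] → ·
    (4,4)@(9, 9): e=[95,81,6] → █
    (7,4)@(15, 9): e=[-31,123,90] → ·
    (4,5)@(9, 11): e=[103,61,18] → █
    (7,5)@(15, 11): e=[-23,103,102] → ·
    (3,6)@(7, 13): e=[153,27,2] → █
    (7,6)@(15, 13): e=[-15,83,114] → ·
    (3,7)@(7, 15): e=[161,7,14] → █
  covered (24 px):
    · · · · · · · · ·
    · · · · · · · · ·
    · · · · · █ · · ·
    · · · · · █ █ · ·
    · · · · █ █ █ · ·
    · · · · █ █ █ · ·
    · · · █ █ █ █ · ·
    · · · █ █ █ █ · ·
    · · · · █ █ █ █ ·
    · · · · · · █ █ ·
    · · · · · · · █ ·
T2:
  2·area = 52
  edge (6, 10)→(14, 4): d=(8,-6) inclusive
  edge (14, 4)→(4, 18): d=(-10,14) inclusive
  edge (4, 18)→(6, 10): d=(2,-8) inclusive
    (6,2)@(13, 5): e=[2,4,46] → █
    (7,2)@(15, 5): e=[14,-24,62] → ·
    (5,3)@(11, 7): e=[6,12,34] → █
    (6,3)@(13, 7): e=[18,-16,50] → ·
    (4,4)@(9, 9): e=[10,20,22] → █
    (5,4)@(11, 9): e=[22,-8,38] → ·
    (3,5)@(7, 11): e=[14,28,10] → █
    (4,5)@(9, 11): e=[26,0,26] → █  [on edge]
    (5,5)@(11, 11): e=[38,-28,42] → ·
    (3,6)@(7, 13): e=[30,8,14] → █
    (4,6)@(9, 13): e=[42,-20,30] → ·
    (2,7)@(5, 15): e=[34,16,2] → █
  covered (7 px):
    · · · · · · · · ·
    · · · · · · · · ·
    · · · · · · █ · ·
    · · · · · █ · · ·
    · · · · █ · · · ·
    · · · █ █ · · · ·
    · · · █ · · · · ·
    · · █ · · · · · ·
    · · · · · · · · ·
    · · · · · · · · ·
    · · · · · · · · ·
T3:
  2·area = 8
  edge (14, 20)→(10, 16): d=(-4,-4) inclusive
  edge (10, 16)→(0, 4): d=(-10,-12) inclusive
  edge (0, 4)→(14, 20): d=(14,16) inclusive
    (0,3)@(1, 7): e=[0,-18,26] → ·  [on edge]
    (1,4)@(3, 9): e=[0,-14,22] → ·  [on edge]
    (2,5)@(5, 11): e=[0,-10,18] → ·  [on edge]
    (3,6)@(7, 13): e=[0,-6,14] → ·  [on edge]
    (4,7)@(9, 15): e=[0,-2,10] → ·  [on edge]
    (5,8)@(11, 17): e=[0,2,6] → █  [on edge]
    (6,8)@(13, 17): e=[8,26,-26] → ·
    (5,9)@(11, 19): e=[-8,-18,34] → ·
    (6,9)@(13, 19): e=[0,6,2] → █  [on edge]
    (7,9)@(15, 19): e=[8,30,-30] → ·
    (6,10)@(13, 21): e=[-8,-14,30] → ·
    (7,10)@(15, 21): e=[0,10,-2] → ·  [on edge]
  covered (2 px):
    · · · · · · · · ·
    · · · · · · · · ·
    · · · · · · · · ·
    · · · · · · · · ·
    · · · · · · · · ·
    · · · · · · · · ·
    · · · · · · · · ·
    · · · · · · · · ·
    · · · · · █ · · ·
    · · · · · · █ · ·
    · · · · · · · · ·
T4:
  2·area = 16
  edge (8, 8)→(6, 8): d=(-2,0) inclusive
  edge (6, 8)→(12, 0): d=(6,-8) inclusive
  edge (12, 0)→(8, 8): d=(-4,8) inclusive
    (4,2)@(9, 5): e=[6,6,4] → █
    (5,2)@(11, 5): e=[6,22,-12] → ·
    (3,3)@(7, 7): e=[2,2,12] → █
    (4,3)@(9, 7): e=[2,18,-4] → ·
    (3,4)@(7, 9): e=[-2,14,4] → ·
  covered (2 px):
    · · · · · · · · ·
    · · · · · · · · ·
    · · · · █ · · · ·
    · · · █ · · · · ·
    · · · · · · · · ·
    · · · · · · · · ·
    · · · · · · · · ·
    · · · · · · · · ·
    · · · · · · · · ·
    · · · · · · · · ·
    · · · · · · · · ·

Answer: [16,2,34]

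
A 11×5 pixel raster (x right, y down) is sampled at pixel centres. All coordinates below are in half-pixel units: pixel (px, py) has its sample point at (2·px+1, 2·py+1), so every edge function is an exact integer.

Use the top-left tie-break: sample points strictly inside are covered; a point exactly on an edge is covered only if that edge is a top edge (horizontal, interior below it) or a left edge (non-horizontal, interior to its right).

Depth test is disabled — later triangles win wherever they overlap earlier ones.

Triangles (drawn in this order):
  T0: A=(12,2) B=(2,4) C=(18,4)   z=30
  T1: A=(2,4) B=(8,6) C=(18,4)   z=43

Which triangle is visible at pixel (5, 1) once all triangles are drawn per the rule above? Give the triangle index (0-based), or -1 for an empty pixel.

T0:
  2·area = 32  (B↔C swapped to make it positive)
  edge (12, 2)→(18, 4): d=(6,2) right/bottom  bias=-1
  edge (18, 4)→(2, 4): d=(-16,0) right/bottom  bias=-1
  edge (2, 4)→(12, 2): d=(10,-2) top-left  bias=+0
    (4,0)@(9, 1): e=[0,48,-16] → ·  [on edge]
    (8,0)@(17, 1): e=[-16,48,0] → ·  [on edge]
    (3,1)@(7, 3): e=[16,16,0] → #  [on edge]
    (4,1)@(9, 3): e=[12,16,4] → #
    (5,1)@(11, 3): e=[8,16,8] → #
    (6,1)@(13, 3): e=[4,16,12] → #
    (7,1)@(15, 3): e=[0,16,16] → ·  [on edge]
    (3,2)@(7, 5): e=[28,-16,20] → ·
    (4,2)@(9, 5): e=[24,-16,24] → ·
    (5,2)@(11, 5): e=[20,-16,28] → ·
    (6,2)@(13, 5): e=[16,-16,32] → ·
    (10,2)@(21, 5): e=[0,-16,48] → ·  [on edge]
  covered (4 px):
    · · · · · · · · · · ·
    · · · # # # # · · · ·
    · · · · · · · · · · ·
    · · · · · · · · · · ·
    · · · · · · · · · · ·
T1:
  2·area = 32  (B↔C swapped to make it positive)
  edge (2, 4)→(18, 4): d=(16,0) top-left  bias=+0
  edge (18, 4)→(8, 6): d=(-10,2) right/bottom  bias=-1
  edge (8, 6)→(2, 4): d=(-6,-2) top-left  bias=+0
    (2,2)@(5, 5): e=[16,16,0] → #  [on edge]
    (3,2)@(7, 5): e=[16,12,4] → #
    (4,2)@(9, 5): e=[16,8,8] → #
    (5,2)@(11, 5): e=[16,4,12] → #
    (6,2)@(13, 5): e=[16,0,16] → ·  [on edge]
    (1,3)@(3, 7): e=[48,0,-16] → ·  [on edge]
    (2,3)@(5, 7): e=[48,-4,-12] → ·
    (3,3)@(7, 7): e=[48,-8,-8] → ·
    (4,3)@(9, 7): e=[48,-12,-4] → ·
    (5,3)@(11, 7): e=[48,-16,0] → ·  [on edge]
    (8,4)@(17, 9): e=[80,-48,0] → ·  [on edge]
  covered (4 px):
    · · · · · · · · · · ·
    · · · · · · · · · · ·
    · · # # # # · · · · ·
    · · · · · · · · · · ·
    · · · · · · · · · · ·

Z-buffer (winner per pixel, '.' = empty):
  . . . . . . . . . . .
  . . . 0 0 0 0 . . . .
  . . 1 1 1 1 . . . . .
  . . . . . . . . . . .
  . . . . . . . . . . .

Answer: 0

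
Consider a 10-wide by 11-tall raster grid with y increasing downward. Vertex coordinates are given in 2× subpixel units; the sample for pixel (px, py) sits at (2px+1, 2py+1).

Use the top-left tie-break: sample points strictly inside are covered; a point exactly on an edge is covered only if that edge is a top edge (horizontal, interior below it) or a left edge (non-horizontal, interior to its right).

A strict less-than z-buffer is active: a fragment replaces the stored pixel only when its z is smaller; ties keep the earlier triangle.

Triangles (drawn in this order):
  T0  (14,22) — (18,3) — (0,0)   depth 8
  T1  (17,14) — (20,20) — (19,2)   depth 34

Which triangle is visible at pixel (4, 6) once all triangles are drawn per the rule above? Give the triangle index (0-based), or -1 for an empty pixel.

T0:
  2·area = 354  (B↔C swapped to make it positive)
  edge (14, 22)→(0, 0): d=(-14,-22) top-left  bias=+0
  edge (0, 0)→(18, 3): d=(18,3) right/bottom  bias=-1
  edge (18, 3)→(14, 22): d=(-4,19) right/bottom  bias=-1
    (0,0)@(1, 1): e=[8,15,331] → X
    (1,0)@(3, 1): e=[52,9,293] → X
    (2,0)@(5, 1): e=[96,3,255] → X
    (3,0)@(7, 1): e=[140,-3,217] → .
    (0,1)@(1, 3): e=[-20,51,323] → .
    (1,1)@(3, 3): e=[24,45,285] → X
    (3,1)@(7, 3): e=[112,33,209] → X
    (4,1)@(9, 3): e=[156,27,171] → X
    (5,1)@(11, 3): e=[200,21,133] → X
    (6,1)@(13, 3): e=[244,15,95] → X
    (7,1)@(15, 3): e=[288,9,57] → X
    (8,1)@(17, 3): e=[332,3,19] → X
    (3,5)@(7, 11): e=[0,177,177] → X  [on edge]
  covered (46 px):
    X X X . . . . . . .
    . X X X X X X X X .
    . . X X X X X X X .
    . . X X X X X X X .
    . . . X X X X X . .
    . . . X X X X X . .
    . . . . X X X X . .
    . . . . . X X X . .
    . . . . . X X X . .
    . . . . . . X . . .
    . . . . . . . . . .
T1:
  2·area = 48  (B↔C swapped to make it positive)
  edge (17, 14)→(19, 2): d=(2,-12) top-left  bias=+0
  edge (19, 2)→(20, 20): d=(1,18) right/bottom  bias=-1
  edge (20, 20)→(17, 14): d=(-3,-6) top-left  bias=+0
    (9,1)@(19, 3): e=[2,1,45] → X
    (9,2)@(19, 5): e=[6,3,39] → X
    (9,3)@(19, 7): e=[10,5,33] → X
    (9,4)@(19, 9): e=[14,7,27] → X
    (9,5)@(19, 11): e=[18,9,21] → X
    (9,6)@(19, 13): e=[22,11,15] → X
    (9,7)@(19, 15): e=[26,13,9] → X
    (9,8)@(19, 17): e=[30,15,3] → X
    (9,9)@(19, 19): e=[34,17,-3] → .
  covered (8 px):
    . . . . . . . . . .
    . . . . . . . . . X
    . . . . . . . . . X
    . . . . . . . . . X
    . . . . . . . . . X
    . . . . . . . . . X
    . . . . . . . . . X
    . . . . . . . . . X
    . . . . . . . . . X
    . . . . . . . . . .
    . . . . . . . . . .

Z-buffer (winner per pixel, '.' = empty):
  0 0 0 . . . . . . .
  . 0 0 0 0 0 0 0 0 1
  . . 0 0 0 0 0 0 0 1
  . . 0 0 0 0 0 0 0 1
  . . . 0 0 0 0 0 . 1
  . . . 0 0 0 0 0 . 1
  . . . . 0 0 0 0 . 1
  . . . . . 0 0 0 . 1
  . . . . . 0 0 0 . 1
  . . . . . . 0 . . .
  . . . . . . . . . .

Answer: 0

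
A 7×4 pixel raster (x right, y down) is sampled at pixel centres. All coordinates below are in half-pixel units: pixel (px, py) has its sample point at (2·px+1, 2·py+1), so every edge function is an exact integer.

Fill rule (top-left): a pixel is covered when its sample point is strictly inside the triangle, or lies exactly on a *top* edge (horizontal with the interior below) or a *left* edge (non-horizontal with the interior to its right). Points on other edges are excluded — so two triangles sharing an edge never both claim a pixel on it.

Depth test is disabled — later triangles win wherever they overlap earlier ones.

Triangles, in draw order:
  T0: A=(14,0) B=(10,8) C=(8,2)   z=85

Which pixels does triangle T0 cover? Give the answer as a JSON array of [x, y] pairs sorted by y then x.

T0:
  2·area = 40
  edge (14, 0)→(10, 8): d=(-4,8) right/bottom  bias=-1
  edge (10, 8)→(8, 2): d=(-2,-6) top-left  bias=+0
  edge (8, 2)→(14, 0): d=(6,-2) top-left  bias=+0
    (5,0)@(11, 1): e=[20,20,0] → X  [on edge]
    (6,0)@(13, 1): e=[4,32,4] → X
    (2,1)@(5, 3): e=[60,-20,0] → .  [on edge]
    (4,1)@(9, 3): e=[28,4,8] → X
    (6,1)@(13, 3): e=[-4,28,16] → .
    (4,2)@(9, 5): e=[20,0,20] → X  [on edge]
    (6,2)@(13, 5): e=[-12,24,28] → .
    (4,3)@(9, 7): e=[12,-4,32] → .
    (5,3)@(11, 7): e=[-4,8,36] → .
  covered (6 px):
    . . . . . X X
    . . . . X X .
    . . . . X X .
    . . . . . . .

Answer: [[5,0],[6,0],[4,1],[5,1],[4,2],[5,2]]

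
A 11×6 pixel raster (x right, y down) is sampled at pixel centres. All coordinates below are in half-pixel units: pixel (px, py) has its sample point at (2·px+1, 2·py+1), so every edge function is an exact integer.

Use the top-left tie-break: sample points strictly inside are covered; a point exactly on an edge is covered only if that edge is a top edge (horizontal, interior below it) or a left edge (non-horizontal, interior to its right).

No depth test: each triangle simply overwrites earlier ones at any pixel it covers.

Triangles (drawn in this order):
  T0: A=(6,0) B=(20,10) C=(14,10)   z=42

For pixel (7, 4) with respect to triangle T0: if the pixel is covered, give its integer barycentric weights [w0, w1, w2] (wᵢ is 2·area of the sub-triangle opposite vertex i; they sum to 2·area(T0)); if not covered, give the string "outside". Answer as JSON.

T0:
  2·area = 60
  edge (6, 0)→(20, 10): d=(14,10) right/bottom  bias=-1
  edge (20, 10)→(14, 10): d=(-6,0) right/bottom  bias=-1
  edge (14, 10)→(6, 0): d=(-8,-10) top-left  bias=+0
    (3,0)@(7, 1): e=[4,54,2] → █
    (4,0)@(9, 1): e=[-16,54,22] → ·
    (3,1)@(7, 3): e=[32,42,-14] → ·
    (4,1)@(9, 3): e=[12,42,6] → █
    (5,1)@(11, 3): e=[-8,42,26] → ·
    (4,2)@(9, 5): e=[40,30,-10] → ·
    (5,2)@(11, 5): e=[20,30,10] → █
    (6,2)@(13, 5): e=[0,30,30] → ·  [on edge]
    (5,3)@(11, 7): e=[48,18,-6] → ·
    (6,3)@(13, 7): e=[28,18,14] → █
    (7,3)@(15, 7): e=[8,18,34] → █
    (8,3)@(17, 7): e=[-12,18,54] → ·
  covered (7 px):
    · · · █ · · · · · · ·
    · · · · █ · · · · · ·
    · · · · · █ · · · · ·
    · · · · · · █ █ · · ·
    · · · · · · · █ █ · ·
    · · · · · · · · · · ·

Result: [6,18,36]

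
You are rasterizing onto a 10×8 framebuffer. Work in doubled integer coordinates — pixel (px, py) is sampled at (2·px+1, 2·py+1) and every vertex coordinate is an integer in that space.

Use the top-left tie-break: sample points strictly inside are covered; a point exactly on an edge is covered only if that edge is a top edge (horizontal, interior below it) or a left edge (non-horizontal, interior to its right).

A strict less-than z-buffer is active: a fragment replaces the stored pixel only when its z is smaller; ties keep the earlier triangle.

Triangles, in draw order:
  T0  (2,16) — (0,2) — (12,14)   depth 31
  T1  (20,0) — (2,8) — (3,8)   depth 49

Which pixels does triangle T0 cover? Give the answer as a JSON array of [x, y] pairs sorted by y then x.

T0:
  2·area = 144
  edge (2, 16)→(0, 2): d=(-2,-14) top-left  bias=+0
  edge (0, 2)→(12, 14): d=(12,12) right/bottom  bias=-1
  edge (12, 14)→(2, 16): d=(-10,2) right/bottom  bias=-1
    (0,1)@(1, 3): e=[12,0,132] → ·  [on edge]
    (0,2)@(1, 5): e=[8,24,112] → █
    (1,2)@(3, 5): e=[36,0,108] → ·  [on edge]
    (0,3)@(1, 7): e=[4,48,92] → █
    (1,3)@(3, 7): e=[32,24,88] → █
    (2,3)@(5, 7): e=[60,0,84] → ·  [on edge]
    (0,4)@(1, 9): e=[0,72,72] → █  [on edge]
    (2,4)@(5, 9): e=[56,24,64] → █
    (3,4)@(7, 9): e=[84,0,60] → ·  [on edge]
    (0,5)@(1, 11): e=[-4,96,52] → ·
    (1,5)@(3, 11): e=[24,72,48] → █
    (3,5)@(7, 11): e=[80,24,40] → █
    (4,5)@(9, 11): e=[108,0,36] → ·  [on edge]
    (5,6)@(11, 13): e=[132,0,12] → ·  [on edge]
    (8,6)@(17, 13): e=[216,-72,0] → ·  [on edge]
    (3,7)@(7, 15): e=[72,72,0] → ·  [on edge]
    (6,7)@(13, 15): e=[156,0,-12] → ·  [on edge]
  covered (15 px):
    · · · · · · · · · ·
    · · · · · · · · · ·
    █ · · · · · · · · ·
    █ █ · · · · · · · ·
    █ █ █ · · · · · · ·
    · █ █ █ · · · · · ·
    · █ █ █ █ · · · · ·
    · █ █ · · · · · · ·
T1:
  2·area = 8  (B↔C swapped to make it positive)
  edge (20, 0)→(3, 8): d=(-17,8) right/bottom  bias=-1
  edge (3, 8)→(2, 8): d=(-1,0) right/bottom  bias=-1
  edge (2, 8)→(20, 0): d=(18,-8) top-left  bias=+0
    (4,2)@(9, 5): e=[3,3,2] → █
    (5,2)@(11, 5): e=[-13,3,18] → ·
    (2,3)@(5, 7): e=[1,1,6] → █
    (3,3)@(7, 7): e=[-15,1,22] → ·
    (4,3)@(9, 7): e=[-31,1,38] → ·
    (2,4)@(5, 9): e=[-33,-1,42] → ·
  covered (2 px):
    · · · · · · · · · ·
    · · · · · · · · · ·
    · · · · █ · · · · ·
    · · █ · · · · · · ·
    · · · · · · · · · ·
    · · · · · · · · · ·
    · · · · · · · · · ·
    · · · · · · · · · ·

Result: [[0,2],[0,3],[1,3],[0,4],[1,4],[2,4],[1,5],[2,5],[3,5],[1,6],[2,6],[3,6],[4,6],[1,7],[2,7]]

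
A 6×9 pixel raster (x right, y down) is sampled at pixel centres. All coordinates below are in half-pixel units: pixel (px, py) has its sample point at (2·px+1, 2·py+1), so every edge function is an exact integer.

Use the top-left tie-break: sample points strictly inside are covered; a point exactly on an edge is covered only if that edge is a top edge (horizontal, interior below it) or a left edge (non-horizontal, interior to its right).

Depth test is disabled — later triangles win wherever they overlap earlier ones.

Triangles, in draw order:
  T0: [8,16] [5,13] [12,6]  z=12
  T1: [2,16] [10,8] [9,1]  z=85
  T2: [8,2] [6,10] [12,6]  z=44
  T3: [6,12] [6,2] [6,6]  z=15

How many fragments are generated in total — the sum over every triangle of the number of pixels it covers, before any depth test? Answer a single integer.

T0:
  2·area = 42
  edge (8, 16)→(5, 13): d=(-3,-3) top-left  bias=+0
  edge (5, 13)→(12, 6): d=(7,-7) top-left  bias=+0
  edge (12, 6)→(8, 16): d=(-4,10) right/bottom  bias=-1
    (5,3)@(11, 7): e=[36,0,6] → X  [on edge]
    (0,4)@(1, 9): e=[0,-56,98] → .  [on edge]
    (4,4)@(9, 9): e=[24,0,18] → X  [on edge]
    (5,4)@(11, 9): e=[30,14,-2] → .
    (1,5)@(3, 11): e=[0,-28,70] → .  [on edge]
    (3,5)@(7, 11): e=[12,0,30] → X  [on edge]
    (5,5)@(11, 11): e=[24,28,-10] → .
    (2,6)@(5, 13): e=[0,0,42] → X  [on edge]
    (5,6)@(11, 13): e=[18,42,-18] → .
    (1,7)@(3, 15): e=[-12,0,54] → .  [on edge]
    (2,7)@(5, 15): e=[-6,14,34] → .
    (3,7)@(7, 15): e=[0,28,14] → X  [on edge]
    (0,8)@(1, 17): e=[-24,0,66] → .  [on edge]
    (4,8)@(9, 17): e=[0,56,-14] → .  [on edge]
  covered (8 px):
    . . . . . .
    . . . . . .
    . . . . . .
    . . . . . X
    . . . . X .
    . . . X X .
    . . X X X .
    . . . X . .
    . . . . . .
T1:
  2·area = 64  (B↔C swapped to make it positive)
  edge (2, 16)→(9, 1): d=(7,-15) top-left  bias=+0
  edge (9, 1)→(10, 8): d=(1,7) right/bottom  bias=-1
  edge (10, 8)→(2, 16): d=(-8,8) right/bottom  bias=-1
    (4,0)@(9, 1): e=[0,0,64] → .  [on edge]
    (4,1)@(9, 3): e=[14,2,48] → X
    (5,1)@(11, 3): e=[44,-12,32] → .
    (4,2)@(9, 5): e=[28,4,32] → X
    (5,2)@(11, 5): e=[58,-10,16] → .
    (3,3)@(7, 7): e=[12,20,32] → X
    (5,3)@(11, 7): e=[72,-8,0] → .  [on edge]
    (3,4)@(7, 9): e=[26,22,16] → X
    (4,4)@(9, 9): e=[56,8,0] → .  [on edge]
    (2,5)@(5, 11): e=[10,38,16] → X
    (3,5)@(7, 11): e=[40,24,0] → .  [on edge]
    (2,6)@(5, 13): e=[24,40,0] → .  [on edge]
    (1,7)@(3, 15): e=[8,56,0] → .  [on edge]
    (5,7)@(11, 15): e=[128,0,-64] → .  [on edge]
    (0,8)@(1, 17): e=[-8,72,0] → .  [on edge]
  covered (6 px):
    . . . . . .
    . . . . X .
    . . . . X .
    . . . X X .
    . . . X . .
    . . X . . .
    . . . . . .
    . . . . . .
    . . . . . .
T2:
  2·area = 40  (B↔C swapped to make it positive)
  edge (8, 2)→(12, 6): d=(4,4) right/bottom  bias=-1
  edge (12, 6)→(6, 10): d=(-6,4) right/bottom  bias=-1
  edge (6, 10)→(8, 2): d=(2,-8) top-left  bias=+0
    (3,0)@(7, 1): e=[0,50,-10] → .  [on edge]
    (4,1)@(9, 3): e=[0,30,10] → .  [on edge]
    (4,2)@(9, 5): e=[8,18,14] → X
    (5,2)@(11, 5): e=[0,10,30] → .  [on edge]
    (3,3)@(7, 7): e=[24,14,2] → X
    (5,3)@(11, 7): e=[8,-2,34] → .
    (3,4)@(7, 9): e=[32,2,6] → X
    (4,4)@(9, 9): e=[24,-6,22] → .
    (3,5)@(7, 11): e=[40,-10,10] → .
  covered (4 px):
    . . . . . .
    . . . . . .
    . . . . X .
    . . . X X .
    . . . X . .
    . . . . . .
    . . . . . .
    . . . . . .
    . . . . . .
T3:
  degenerate (2·area = 0) — covers nothing

Final: 18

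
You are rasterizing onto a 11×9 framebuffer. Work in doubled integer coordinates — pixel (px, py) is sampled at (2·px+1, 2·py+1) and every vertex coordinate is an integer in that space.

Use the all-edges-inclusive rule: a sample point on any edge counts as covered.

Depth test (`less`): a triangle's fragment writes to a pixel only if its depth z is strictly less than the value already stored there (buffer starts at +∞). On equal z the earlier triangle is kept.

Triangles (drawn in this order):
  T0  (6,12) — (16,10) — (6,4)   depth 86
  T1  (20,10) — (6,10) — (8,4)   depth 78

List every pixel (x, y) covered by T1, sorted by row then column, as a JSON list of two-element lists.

T0:
  2·area = 80  (B↔C swapped to make it positive)
  edge (6, 12)→(6, 4): d=(0,-8) inclusive
  edge (6, 4)→(16, 10): d=(10,6) inclusive
  edge (16, 10)→(6, 12): d=(-10,2) inclusive
    (0,0)@(1, 1): e=[-40,0,120] → ·  [on edge]
    (3,2)@(7, 5): e=[8,4,68] → #
    (4,2)@(9, 5): e=[24,-8,64] → ·
    (3,3)@(7, 7): e=[8,24,48] → #
    (4,3)@(9, 7): e=[24,12,44] → #
    (5,3)@(11, 7): e=[40,0,40] → #  [on edge]
    (6,3)@(13, 7): e=[56,-12,36] → ·
    (3,4)@(7, 9): e=[8,44,28] → #
    (6,4)@(13, 9): e=[56,8,16] → #
    (7,4)@(15, 9): e=[72,-4,12] → ·
    (10,4)@(21, 9): e=[120,-40,0] → ·  [on edge]
    (3,5)@(7, 11): e=[8,64,8] → #
    (5,5)@(11, 11): e=[40,40,0] → #  [on edge]
    (0,6)@(1, 13): e=[-40,120,0] → ·  [on edge]
    (10,6)@(21, 13): e=[120,0,-40] → ·  [on edge]
  covered (11 px):
    · · · · · · · · · · ·
    · · · · · · · · · · ·
    · · · # · · · · · · ·
    · · · # # # · · · · ·
    · · · # # # # · · · ·
    · · · # # # · · · · ·
    · · · · · · · · · · ·
    · · · · · · · · · · ·
    · · · · · · · · · · ·
T1:
  2·area = 84
  edge (20, 10)→(6, 10): d=(-14,0) inclusive
  edge (6, 10)→(8, 4): d=(2,-6) inclusive
  edge (8, 4)→(20, 10): d=(12,6) inclusive
    (4,0)@(9, 1): e=[126,0,-42] → ·  [on edge]
    (4,2)@(9, 5): e=[70,8,6] → #
    (5,2)@(11, 5): e=[70,20,-6] → ·
    (3,3)@(7, 7): e=[42,0,42] → #  [on edge]
    (5,3)@(11, 7): e=[42,24,18] → #
    (6,3)@(13, 7): e=[42,36,6] → #
    (7,3)@(15, 7): e=[42,48,-6] → ·
    (3,4)@(7, 9): e=[14,4,66] → #
    (7,4)@(15, 9): e=[14,52,18] → #
    (8,4)@(17, 9): e=[14,64,6] → #
    (9,4)@(19, 9): e=[14,76,-6] → ·
    (3,5)@(7, 11): e=[-14,8,90] → ·
    (2,6)@(5, 13): e=[-42,0,126] → ·  [on edge]
  covered (11 px):
    · · · · · · · · · · ·
    · · · · · · · · · · ·
    · · · · # · · · · · ·
    · · · # # # # · · · ·
    · · · # # # # # # · ·
    · · · · · · · · · · ·
    · · · · · · · · · · ·
    · · · · · · · · · · ·
    · · · · · · · · · · ·

Answer: [[4,2],[3,3],[4,3],[5,3],[6,3],[3,4],[4,4],[5,4],[6,4],[7,4],[8,4]]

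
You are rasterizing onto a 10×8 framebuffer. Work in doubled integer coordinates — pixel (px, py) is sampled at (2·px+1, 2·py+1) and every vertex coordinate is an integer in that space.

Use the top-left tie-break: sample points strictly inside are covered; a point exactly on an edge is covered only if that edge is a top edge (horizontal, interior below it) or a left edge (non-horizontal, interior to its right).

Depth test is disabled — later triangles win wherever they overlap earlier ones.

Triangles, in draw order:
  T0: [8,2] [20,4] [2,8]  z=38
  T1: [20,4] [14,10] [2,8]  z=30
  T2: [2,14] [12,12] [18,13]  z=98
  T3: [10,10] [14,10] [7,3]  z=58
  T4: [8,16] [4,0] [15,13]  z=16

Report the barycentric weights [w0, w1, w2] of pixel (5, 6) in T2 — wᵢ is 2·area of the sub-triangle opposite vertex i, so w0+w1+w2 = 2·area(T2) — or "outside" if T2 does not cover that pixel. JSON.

T0:
  2·area = 84
  edge (8, 2)→(20, 4): d=(12,2) right/bottom  bias=-1
  edge (20, 4)→(2, 8): d=(-18,4) right/bottom  bias=-1
  edge (2, 8)→(8, 2): d=(6,-6) top-left  bias=+0
    (4,0)@(9, 1): e=[-14,98,0] → .  [on edge]
    (3,1)@(7, 3): e=[14,70,0] → X  [on edge]
    (4,1)@(9, 3): e=[10,62,12] → X
    (5,1)@(11, 3): e=[6,54,24] → X
    (6,1)@(13, 3): e=[2,46,36] → X
    (7,1)@(15, 3): e=[-2,38,48] → .
    (2,2)@(5, 5): e=[42,42,0] → X  [on edge]
    (7,2)@(15, 5): e=[22,2,60] → X
    (8,2)@(17, 5): e=[18,-6,72] → .
    (1,3)@(3, 7): e=[70,14,0] → X  [on edge]
    (3,3)@(7, 7): e=[62,-2,24] → .
    (4,3)@(9, 7): e=[58,-10,36] → .
    (0,4)@(1, 9): e=[98,-14,0] → .  [on edge]
  covered (12 px):
    . . . . . . . . . .
    . . . X X X X . . .
    . . X X X X X X . .
    . X X . . . . . . .
    . . . . . . . . . .
    . . . . . . . . . .
    . . . . . . . . . .
    . . . . . . . . . .
T1:
  2·area = 84
  edge (20, 4)→(14, 10): d=(-6,6) right/bottom  bias=-1
  edge (14, 10)→(2, 8): d=(-12,-2) top-left  bias=+0
  edge (2, 8)→(20, 4): d=(18,-4) top-left  bias=+0
    (8,2)@(17, 5): e=[12,66,6] → X
    (9,2)@(19, 5): e=[0,70,14] → .  [on edge]
    (3,3)@(7, 7): e=[60,22,2] → X
    (4,3)@(9, 7): e=[48,26,10] → X
    (5,3)@(11, 7): e=[36,30,18] → X
    (6,3)@(13, 7): e=[24,34,26] → X
    (7,3)@(15, 7): e=[12,38,34] → X
    (8,3)@(17, 7): e=[0,42,42] → .  [on edge]
    (3,4)@(7, 9): e=[48,-2,38] → .
    (4,4)@(9, 9): e=[36,2,46] → X
    (7,4)@(15, 9): e=[0,14,70] → .  [on edge]
    (4,5)@(9, 11): e=[24,-22,82] → .
    (6,5)@(13, 11): e=[0,-14,98] → .  [on edge]
    (5,6)@(11, 13): e=[0,-42,126] → .  [on edge]
    (4,7)@(9, 15): e=[0,-70,154] → .  [on edge]
  covered (9 px):
    . . . . . . . . . .
    . . . . . . . . . .
    . . . . . . . . X .
    . . . X X X X X . .
    . . . . X X X . . .
    . . . . . . . . . .
    . . . . . . . . . .
    . . . . . . . . . .
T2:
  2·area = 22
  edge (2, 14)→(12, 12): d=(10,-2) top-left  bias=+0
  edge (12, 12)→(18, 13): d=(6,1) right/bottom  bias=-1
  edge (18, 13)→(2, 14): d=(-16,1) right/bottom  bias=-1
    (8,5)@(17, 11): e=[0,-11,33] → .  [on edge]
    (3,6)@(7, 13): e=[0,11,11] → X  [on edge]
    (4,6)@(9, 13): e=[4,9,9] → X
    (5,6)@(11, 13): e=[8,7,7] → X
    (6,6)@(13, 13): e=[12,5,5] → X
    (7,6)@(15, 13): e=[16,3,3] → X
    (8,6)@(17, 13): e=[20,1,1] → X
    (9,6)@(19, 13): e=[24,-1,-1] → .
    (3,7)@(7, 15): e=[20,23,-21] → .
    (4,7)@(9, 15): e=[24,21,-23] → .
    (5,7)@(11, 15): e=[28,19,-25] → .
    (6,7)@(13, 15): e=[32,17,-27] → .
  covered (6 px):
    . . . . . . . . . .
    . . . . . . . . . .
    . . . . . . . . . .
    . . . . . . . . . .
    . . . . . . . . . .
    . . . . . . . . . .
    . . . X X X X X X .
    . . . . . . . . . .
T3:
  2·area = 28  (B↔C swapped to make it positive)
  edge (10, 10)→(7, 3): d=(-3,-7) top-left  bias=+0
  edge (7, 3)→(14, 10): d=(7,7) right/bottom  bias=-1
  edge (14, 10)→(10, 10): d=(-4,0) right/bottom  bias=-1
    (2,0)@(5, 1): e=[-8,0,36] → .  [on edge]
    (3,1)@(7, 3): e=[0,0,28] → .  [on edge]
    (4,2)@(9, 5): e=[8,0,20] → .  [on edge]
    (4,3)@(9, 7): e=[2,14,12] → X
    (5,3)@(11, 7): e=[16,0,12] → .  [on edge]
    (4,4)@(9, 9): e=[-4,28,4] → .
    (5,4)@(11, 9): e=[10,14,4] → X
    (6,4)@(13, 9): e=[24,0,4] → .  [on edge]
    (5,5)@(11, 11): e=[4,28,-4] → .
    (7,5)@(15, 11): e=[32,0,-4] → .  [on edge]
    (8,6)@(17, 13): e=[40,0,-12] → .  [on edge]
    (9,7)@(19, 15): e=[48,0,-20] → .  [on edge]
  covered (2 px):
    . . . . . . . . . .
    . . . . . . . . . .
    . . . . . . . . . .
    . . . . X . . . . .
    . . . . . X . . . .
    . . . . . . . . . .
    . . . . . . . . . .
    . . . . . . . . . .
T4:
  2·area = 124
  edge (8, 16)→(4, 0): d=(-4,-16) top-left  bias=+0
  edge (4, 0)→(15, 13): d=(11,13) right/bottom  bias=-1
  edge (15, 13)→(8, 16): d=(-7,3) right/bottom  bias=-1
    (2,1)@(5, 3): e=[4,20,100] → X
    (3,1)@(7, 3): e=[36,-6,94] → .
    (2,2)@(5, 5): e=[-4,42,86] → .
    (3,2)@(7, 5): e=[28,16,80] → X
    (4,2)@(9, 5): e=[60,-10,74] → .
    (3,3)@(7, 7): e=[20,38,66] → X
    (4,3)@(9, 7): e=[52,12,60] → X
    (5,3)@(11, 7): e=[84,-14,54] → .
    (3,4)@(7, 9): e=[12,60,52] → X
    (5,4)@(11, 9): e=[76,8,40] → X
    (6,4)@(13, 9): e=[108,-18,34] → .
    (3,5)@(7, 11): e=[4,82,38] → X
    (7,6)@(15, 13): e=[124,0,0] → .  [on edge]
  covered (15 px):
    . . . . . . . . . .
    . . X . . . . . . .
    . . . X . . . . . .
    . . . X X . . . . .
    . . . X X X . . . .
    . . . X X X X . . .
    . . . . X X X . . .
    . . . . X . . . . .

Final: [7,7,8]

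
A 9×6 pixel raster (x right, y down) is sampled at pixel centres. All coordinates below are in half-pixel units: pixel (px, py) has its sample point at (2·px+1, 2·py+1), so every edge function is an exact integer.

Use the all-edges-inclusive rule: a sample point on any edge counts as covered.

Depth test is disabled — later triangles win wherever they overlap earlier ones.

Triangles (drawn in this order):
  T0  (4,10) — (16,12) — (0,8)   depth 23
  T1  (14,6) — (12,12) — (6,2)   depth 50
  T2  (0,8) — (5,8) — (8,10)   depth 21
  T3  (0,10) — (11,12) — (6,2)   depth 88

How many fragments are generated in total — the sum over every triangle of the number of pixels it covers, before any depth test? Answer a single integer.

T0:
  2·area = 16  (B↔C swapped to make it positive)
  edge (4, 10)→(0, 8): d=(-4,-2) inclusive
  edge (0, 8)→(16, 12): d=(16,4) inclusive
  edge (16, 12)→(4, 10): d=(-12,-2) inclusive
    (1,4)@(3, 9): e=[2,4,10] → █
    (2,4)@(5, 9): e=[6,-4,14] → ·
    (1,5)@(3, 11): e=[-6,36,-14] → ·
    (5,5)@(11, 11): e=[10,4,2] → █
    (6,5)@(13, 11): e=[14,-4,6] → ·
  covered (2 px):
    · · · · · · · · ·
    · · · · · · · · ·
    · · · · · · · · ·
    · · · · · · · · ·
    · █ · · · · · · ·
    · · · · · █ · · ·
T1:
  2·area = 56
  edge (14, 6)→(12, 12): d=(-2,6) inclusive
  edge (12, 12)→(6, 2): d=(-6,-10) inclusive
  edge (6, 2)→(14, 6): d=(8,4) inclusive
    (3,1)@(7, 3): e=[48,4,4] → █
    (4,1)@(9, 3): e=[36,24,-4] → ·
    (7,1)@(15, 3): e=[0,84,-28] → ·  [on edge]
    (3,2)@(7, 5): e=[44,-8,20] → ·
    (4,2)@(9, 5): e=[32,12,12] → █
    (5,2)@(11, 5): e=[20,32,4] → █
    (6,2)@(13, 5): e=[8,52,-4] → ·
    (4,3)@(9, 7): e=[28,0,28] → █  [on edge]
    (6,3)@(13, 7): e=[4,40,12] → █
    (7,3)@(15, 7): e=[-8,60,4] → ·
    (4,4)@(9, 9): e=[24,-12,44] → ·
    (5,4)@(11, 9): e=[12,8,36] → █
    (6,4)@(13, 9): e=[0,28,28] → █  [on edge]
  covered (8 px):
    · · · · · · · · ·
    · · · █ · · · · ·
    · · · · █ █ · · ·
    · · · · █ █ █ · ·
    · · · · · █ █ · ·
    · · · · · · · · ·
T2:
  2·area = 10
  edge (0, 8)→(5, 8): d=(5,0) inclusive
  edge (5, 8)→(8, 10): d=(3,2) inclusive
  edge (8, 10)→(0, 8): d=(-8,-2) inclusive
    (2,4)@(5, 9): e=[5,3,2] → █
    (3,4)@(7, 9): e=[5,-1,6] → ·
    (2,5)@(5, 11): e=[15,9,-14] → ·
  covered (1 px):
    · · · · · · · · ·
    · · · · · · · · ·
    · · · · · · · · ·
    · · · · · · · · ·
    · · █ · · · · · ·
    · · · · · · · · ·
T3:
  2·area = 100  (B↔C swapped to make it positive)
  edge (0, 10)→(6, 2): d=(6,-8) inclusive
  edge (6, 2)→(11, 12): d=(5,10) inclusive
  edge (11, 12)→(0, 10): d=(-11,-2) inclusive
    (2,2)@(5, 5): e=[10,25,65] → █
    (3,2)@(7, 5): e=[26,5,69] → █
    (4,2)@(9, 5): e=[42,-15,73] → ·
    (1,3)@(3, 7): e=[6,55,39] → █
    (4,3)@(9, 7): e=[54,-5,51] → ·
    (0,4)@(1, 9): e=[2,85,13] → █
    (4,4)@(9, 9): e=[66,5,29] → █
    (5,4)@(11, 9): e=[82,-15,33] → ·
    (0,5)@(1, 11): e=[14,95,-9] → ·
    (1,5)@(3, 11): e=[30,75,-5] → ·
    (2,5)@(5, 11): e=[46,55,-1] → ·
    (3,5)@(7, 11): e=[62,35,3] → █
  covered (12 px):
    · · · · · · · · ·
    · · · · · · · · ·
    · · █ █ · · · · ·
    · █ █ █ · · · · ·
    █ █ █ █ █ · · · ·
    · · · █ █ · · · ·

Answer: 23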